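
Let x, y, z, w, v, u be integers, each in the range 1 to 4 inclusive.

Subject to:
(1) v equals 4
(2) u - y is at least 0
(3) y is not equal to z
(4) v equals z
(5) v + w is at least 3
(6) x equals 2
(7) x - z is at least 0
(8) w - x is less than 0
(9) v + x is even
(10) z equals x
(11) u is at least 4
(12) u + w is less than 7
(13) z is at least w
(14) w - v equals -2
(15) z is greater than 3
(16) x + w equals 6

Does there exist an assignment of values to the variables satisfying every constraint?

Constraint 1 fixes v = 4 and constraint 6 fixes x = 2. Constraints 4 and 10 give v = z = x, so v = x. But 4 ≠ 2 — contradiction.

Unsatisfiable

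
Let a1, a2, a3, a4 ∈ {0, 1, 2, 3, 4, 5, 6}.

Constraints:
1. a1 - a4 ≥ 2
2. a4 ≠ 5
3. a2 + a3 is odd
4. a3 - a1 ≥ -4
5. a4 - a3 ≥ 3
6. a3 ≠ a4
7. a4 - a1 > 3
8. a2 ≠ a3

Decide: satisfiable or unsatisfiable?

Constraints 1, 4, and 5 give a4 − a3 ≥ 3, a3 − a1 ≥ -4, a1 − a4 ≥ 2.
Adding all 3 inequalities: the left sides telescope to 0, and the right sides sum to 3 + (-4) + 2 = 1. So 0 ≥ 1, which is false.

Unsatisfiable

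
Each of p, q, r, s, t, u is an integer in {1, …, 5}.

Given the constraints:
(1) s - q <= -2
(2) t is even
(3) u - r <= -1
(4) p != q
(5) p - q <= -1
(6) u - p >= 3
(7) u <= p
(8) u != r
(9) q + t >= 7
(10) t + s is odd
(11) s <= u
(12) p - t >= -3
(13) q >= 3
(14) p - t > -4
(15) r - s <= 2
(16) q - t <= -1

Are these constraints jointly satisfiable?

Constraints 1, 3, 6, 12, 15, and 16 give p − t ≥ -3, t − q ≥ 1, q − s ≥ 2, s − r ≥ -2, r − u ≥ 1, u − p ≥ 3.
Adding all 6 inequalities: the left sides telescope to 0, and the right sides sum to (-3) + 1 + 2 + (-2) + 1 + 3 = 2. So 0 ≥ 2, which is false.

Unsatisfiable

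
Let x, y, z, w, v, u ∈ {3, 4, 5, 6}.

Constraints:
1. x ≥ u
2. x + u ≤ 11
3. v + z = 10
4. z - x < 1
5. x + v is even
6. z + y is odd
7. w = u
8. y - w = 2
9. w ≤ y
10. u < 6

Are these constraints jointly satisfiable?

Try x = 6, y = 5, z = 4, w = 3, v = 6, u = 3.
Check constraint 2: x + u = 9; constraint 3: v + z = 10; constraint 4: z - x = -2. The remaining constraints are straightforward to verify.

Satisfiable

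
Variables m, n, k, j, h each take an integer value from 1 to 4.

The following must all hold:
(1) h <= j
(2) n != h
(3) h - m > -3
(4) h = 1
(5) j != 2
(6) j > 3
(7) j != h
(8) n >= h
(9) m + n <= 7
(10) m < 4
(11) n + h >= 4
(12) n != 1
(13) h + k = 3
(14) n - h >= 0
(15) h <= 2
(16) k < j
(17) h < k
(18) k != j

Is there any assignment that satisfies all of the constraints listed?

Try m = 2, n = 4, k = 2, j = 4, h = 1.
Check constraint 3: h - m = -1; constraint 9: m + n = 6. The remaining constraints are straightforward to verify.

Satisfiable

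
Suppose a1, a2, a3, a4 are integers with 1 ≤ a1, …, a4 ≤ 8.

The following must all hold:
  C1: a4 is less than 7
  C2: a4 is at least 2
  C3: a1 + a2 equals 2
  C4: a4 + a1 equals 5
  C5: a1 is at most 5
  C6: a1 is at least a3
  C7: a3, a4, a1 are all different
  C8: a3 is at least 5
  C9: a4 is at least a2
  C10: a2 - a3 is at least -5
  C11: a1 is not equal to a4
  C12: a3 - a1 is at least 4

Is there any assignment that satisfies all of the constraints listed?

Unsatisfiable

From constraint 2: a4 ≥ 2. From constraints 6 and 8: a1 ≥ a3 ≥ 5. Hence a4 + a1 ≥ 7. But constraint 4 requires a4 + a1 = 5, and 5 < 7. Contradiction.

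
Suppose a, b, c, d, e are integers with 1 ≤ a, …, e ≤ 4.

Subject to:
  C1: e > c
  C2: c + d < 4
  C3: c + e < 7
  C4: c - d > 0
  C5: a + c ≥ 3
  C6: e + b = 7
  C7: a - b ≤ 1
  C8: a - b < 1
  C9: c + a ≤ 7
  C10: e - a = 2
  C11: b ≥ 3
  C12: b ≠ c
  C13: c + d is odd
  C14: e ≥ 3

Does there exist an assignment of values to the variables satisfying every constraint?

Satisfiable

Try a = 2, b = 3, c = 2, d = 1, e = 4.
Check constraint 2: c + d = 3; constraint 3: c + e = 6. The remaining constraints are straightforward to verify.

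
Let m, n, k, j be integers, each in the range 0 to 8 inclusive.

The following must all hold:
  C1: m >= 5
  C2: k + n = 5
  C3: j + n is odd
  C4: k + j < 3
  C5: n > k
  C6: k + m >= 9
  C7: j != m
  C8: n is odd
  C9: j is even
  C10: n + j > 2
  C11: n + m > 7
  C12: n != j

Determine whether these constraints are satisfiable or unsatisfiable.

Satisfiable

Take m = 7, n = 3, k = 2, j = 0. Then constraint 2: k + n = 5; constraint 4: k + j = 2, and every other listed constraint is also met.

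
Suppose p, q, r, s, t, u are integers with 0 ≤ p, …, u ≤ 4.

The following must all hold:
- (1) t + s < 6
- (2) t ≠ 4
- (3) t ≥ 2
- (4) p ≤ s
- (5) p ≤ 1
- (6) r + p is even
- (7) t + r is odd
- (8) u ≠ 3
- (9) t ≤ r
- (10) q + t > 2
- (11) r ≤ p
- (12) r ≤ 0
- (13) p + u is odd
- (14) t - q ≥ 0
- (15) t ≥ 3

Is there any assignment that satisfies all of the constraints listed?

From constraints 3 and 9: r ≥ t and t ≥ 2, so r ≥ 2. From constraints 5 and 11: r ≤ p and p ≤ 1, so r ≤ 1. But 1 < 2, so no value of r works.

Unsatisfiable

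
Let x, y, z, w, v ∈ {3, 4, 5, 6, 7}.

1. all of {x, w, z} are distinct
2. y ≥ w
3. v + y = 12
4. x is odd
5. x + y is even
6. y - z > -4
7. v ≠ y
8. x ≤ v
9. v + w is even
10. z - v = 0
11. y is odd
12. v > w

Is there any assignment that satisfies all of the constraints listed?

Satisfiable

One satisfying assignment is x = 3, y = 5, z = 7, w = 5, v = 7.
For the less obvious constraints — constraint 3: v + y = 12; constraint 6: y - z = -2; constraint 10: z - v = 0 — and the others hold by inspection.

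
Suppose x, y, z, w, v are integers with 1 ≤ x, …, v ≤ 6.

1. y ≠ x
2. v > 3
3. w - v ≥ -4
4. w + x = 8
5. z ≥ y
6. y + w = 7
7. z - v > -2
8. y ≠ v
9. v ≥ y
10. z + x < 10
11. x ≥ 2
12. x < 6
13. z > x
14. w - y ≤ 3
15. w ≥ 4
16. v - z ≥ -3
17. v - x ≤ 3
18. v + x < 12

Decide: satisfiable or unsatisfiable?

The assignment x = 3, y = 2, z = 6, w = 5, v = 6 works:
  constraint 3 holds since w - v = -1.
  constraint 4 holds since w + x = 8.
  constraint 6 holds since y + w = 7.
The rest check out directly.

Satisfiable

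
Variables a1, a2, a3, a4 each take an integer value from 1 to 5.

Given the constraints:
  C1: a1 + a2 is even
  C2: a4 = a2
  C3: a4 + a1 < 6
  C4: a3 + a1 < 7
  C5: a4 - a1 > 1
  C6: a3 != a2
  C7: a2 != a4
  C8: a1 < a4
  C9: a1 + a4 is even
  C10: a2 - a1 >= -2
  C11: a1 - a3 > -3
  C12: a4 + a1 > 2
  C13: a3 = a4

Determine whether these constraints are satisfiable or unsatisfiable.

From constraints 2 and 13, a3 = a4 = a2, so a3 = a2. But constraint 6 says a3 ≠ a2. Contradiction.

Unsatisfiable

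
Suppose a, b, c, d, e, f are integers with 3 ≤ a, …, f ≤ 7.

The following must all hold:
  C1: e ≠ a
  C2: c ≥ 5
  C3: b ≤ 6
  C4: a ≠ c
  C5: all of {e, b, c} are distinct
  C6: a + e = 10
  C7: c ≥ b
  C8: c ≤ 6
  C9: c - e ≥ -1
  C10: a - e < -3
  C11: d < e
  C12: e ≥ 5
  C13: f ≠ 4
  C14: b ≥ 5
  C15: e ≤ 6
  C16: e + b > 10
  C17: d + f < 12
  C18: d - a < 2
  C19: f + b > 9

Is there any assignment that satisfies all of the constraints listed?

Unsatisfiable

Constraints 2, 3, 8, 12, 14, and 15 confine each of e, b, c to the 2 values {5, 6}.
Constraint 5 requires all 3 of them to be distinct, but only 2 values are available — impossible by the pigeonhole principle.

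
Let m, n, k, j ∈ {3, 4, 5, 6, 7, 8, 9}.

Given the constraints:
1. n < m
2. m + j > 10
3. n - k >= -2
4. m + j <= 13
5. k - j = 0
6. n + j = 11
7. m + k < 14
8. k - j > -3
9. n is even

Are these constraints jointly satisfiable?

Satisfiable

Take m = 8, n = 6, k = 5, j = 5. Then constraint 2: m + j = 13; constraint 3: n - k = 1, and every other listed constraint is also met.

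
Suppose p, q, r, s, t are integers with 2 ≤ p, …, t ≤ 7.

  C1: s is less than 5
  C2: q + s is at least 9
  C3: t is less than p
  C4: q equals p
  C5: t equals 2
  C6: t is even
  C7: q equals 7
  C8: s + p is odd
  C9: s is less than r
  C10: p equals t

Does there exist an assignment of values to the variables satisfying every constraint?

Constraint 7 fixes q = 7 and constraint 5 fixes t = 2. Constraints 4 and 10 give q = p = t, so q = t. But 7 ≠ 2 — contradiction.

Unsatisfiable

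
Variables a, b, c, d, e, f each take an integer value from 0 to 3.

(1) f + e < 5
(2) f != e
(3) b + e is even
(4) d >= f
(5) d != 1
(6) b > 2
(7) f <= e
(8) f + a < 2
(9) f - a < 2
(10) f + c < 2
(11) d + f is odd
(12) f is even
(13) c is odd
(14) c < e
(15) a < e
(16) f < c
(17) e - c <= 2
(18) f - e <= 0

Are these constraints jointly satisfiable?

Take a = 1, b = 3, c = 1, d = 3, e = 3, f = 0. Then constraint 1: f + e = 3; constraint 8: f + a = 1, and every other listed constraint is also met.

Satisfiable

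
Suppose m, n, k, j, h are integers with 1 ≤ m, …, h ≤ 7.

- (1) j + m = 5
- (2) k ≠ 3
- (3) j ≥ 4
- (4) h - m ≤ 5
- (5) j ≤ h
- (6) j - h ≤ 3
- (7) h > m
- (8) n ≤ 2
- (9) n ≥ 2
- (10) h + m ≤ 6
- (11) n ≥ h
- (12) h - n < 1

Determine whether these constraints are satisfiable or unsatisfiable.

Unsatisfiable

From constraints 3 and 5: h ≥ j and j ≥ 4, so h ≥ 4. From constraints 8 and 11: h ≤ n and n ≤ 2, so h ≤ 2. But 2 < 4, so no value of h works.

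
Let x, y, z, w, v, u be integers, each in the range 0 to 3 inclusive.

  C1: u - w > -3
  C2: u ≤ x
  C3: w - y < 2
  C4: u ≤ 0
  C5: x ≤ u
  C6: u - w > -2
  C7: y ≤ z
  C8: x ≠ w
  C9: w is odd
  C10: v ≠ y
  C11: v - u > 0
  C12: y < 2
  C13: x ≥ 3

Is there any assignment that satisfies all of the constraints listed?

From constraint 13: x ≥ 3. From constraints 4 and 5: x ≤ u and u ≤ 0, so x ≤ 0. But 0 < 3, so no value of x works.

Unsatisfiable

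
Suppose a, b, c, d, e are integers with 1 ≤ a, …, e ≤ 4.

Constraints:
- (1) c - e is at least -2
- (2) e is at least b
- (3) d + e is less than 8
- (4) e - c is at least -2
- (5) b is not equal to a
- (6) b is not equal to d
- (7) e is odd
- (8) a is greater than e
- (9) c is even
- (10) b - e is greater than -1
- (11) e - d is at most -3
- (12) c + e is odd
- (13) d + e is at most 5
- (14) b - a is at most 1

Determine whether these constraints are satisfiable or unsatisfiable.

The assignment a = 3, b = 1, c = 2, d = 4, e = 1 works:
  constraint 1 holds since c - e = 1.
  constraint 3 holds since d + e = 5.
The rest check out directly.

Satisfiable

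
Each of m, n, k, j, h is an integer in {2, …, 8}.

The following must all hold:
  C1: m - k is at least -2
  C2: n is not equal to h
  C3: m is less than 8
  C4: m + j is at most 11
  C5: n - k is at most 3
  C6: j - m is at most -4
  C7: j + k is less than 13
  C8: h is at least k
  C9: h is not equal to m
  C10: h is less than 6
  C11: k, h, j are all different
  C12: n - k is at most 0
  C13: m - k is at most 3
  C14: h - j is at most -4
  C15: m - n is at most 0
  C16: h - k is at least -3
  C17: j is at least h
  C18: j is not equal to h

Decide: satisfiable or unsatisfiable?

Unsatisfiable

Constraints 5, 6, 14, 15, and 16 give k − n ≥ -3, n − m ≥ 0, m − j ≥ 4, j − h ≥ 4, h − k ≥ -3.
Adding all 5 inequalities: the left sides telescope to 0, and the right sides sum to (-3) + 0 + 4 + 4 + (-3) = 2. So 0 ≥ 2, which is false.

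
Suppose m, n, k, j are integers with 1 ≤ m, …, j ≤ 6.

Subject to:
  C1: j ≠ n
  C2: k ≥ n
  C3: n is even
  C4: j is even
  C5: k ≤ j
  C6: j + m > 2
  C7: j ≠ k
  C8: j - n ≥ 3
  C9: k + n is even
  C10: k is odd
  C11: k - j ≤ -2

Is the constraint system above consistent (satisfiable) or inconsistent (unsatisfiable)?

Unsatisfiable

Constraint 10 makes k odd and constraint 3 makes n even, so k + n must be odd. Constraint 9 says k + n is even — contradiction.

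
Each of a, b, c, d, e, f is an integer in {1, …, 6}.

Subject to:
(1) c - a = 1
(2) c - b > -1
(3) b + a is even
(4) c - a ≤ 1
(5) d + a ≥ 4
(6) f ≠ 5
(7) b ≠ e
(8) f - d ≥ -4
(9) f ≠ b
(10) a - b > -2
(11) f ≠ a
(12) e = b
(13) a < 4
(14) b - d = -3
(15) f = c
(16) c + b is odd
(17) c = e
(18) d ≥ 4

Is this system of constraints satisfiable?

From constraints 12, 15, and 17, f = c = e = b, so f = b. But constraint 9 says f ≠ b. Contradiction.

Unsatisfiable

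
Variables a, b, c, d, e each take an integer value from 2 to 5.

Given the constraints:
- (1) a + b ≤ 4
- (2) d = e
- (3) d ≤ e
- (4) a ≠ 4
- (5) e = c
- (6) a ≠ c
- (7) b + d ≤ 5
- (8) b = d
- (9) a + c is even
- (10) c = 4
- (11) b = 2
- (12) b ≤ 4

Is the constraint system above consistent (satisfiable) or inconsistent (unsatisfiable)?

Constraint 11 fixes b = 2 and constraint 10 fixes c = 4. Constraints 2, 5, and 8 give b = d = e = c, so b = c. But 2 ≠ 4 — contradiction.

Unsatisfiable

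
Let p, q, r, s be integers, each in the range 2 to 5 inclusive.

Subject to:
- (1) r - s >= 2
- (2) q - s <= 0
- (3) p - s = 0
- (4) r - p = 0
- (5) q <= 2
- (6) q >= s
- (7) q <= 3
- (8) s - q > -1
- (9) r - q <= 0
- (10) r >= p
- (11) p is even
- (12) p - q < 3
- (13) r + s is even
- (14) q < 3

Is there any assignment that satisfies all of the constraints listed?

Unsatisfiable

Constraints 1, 2, and 9 give q − r ≥ 0, r − s ≥ 2, s − q ≥ 0.
Adding all 3 inequalities: the left sides telescope to 0, and the right sides sum to 0 + 2 + 0 = 2. So 0 ≥ 2, which is false.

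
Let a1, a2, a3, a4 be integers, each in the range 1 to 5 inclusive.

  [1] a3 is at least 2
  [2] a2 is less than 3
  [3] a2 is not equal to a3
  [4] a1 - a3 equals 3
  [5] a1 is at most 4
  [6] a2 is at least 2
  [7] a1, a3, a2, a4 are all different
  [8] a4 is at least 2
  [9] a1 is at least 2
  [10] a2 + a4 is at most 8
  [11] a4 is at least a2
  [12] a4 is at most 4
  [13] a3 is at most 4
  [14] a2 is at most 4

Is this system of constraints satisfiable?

Constraints 1, 5, 6, 8, 9, 12, 13, and 14 confine each of a1, a3, a2, a4 to the 3 values {2, …, 4}.
Constraint 7 requires all 4 of them to be distinct, but only 3 values are available — impossible by the pigeonhole principle.

Unsatisfiable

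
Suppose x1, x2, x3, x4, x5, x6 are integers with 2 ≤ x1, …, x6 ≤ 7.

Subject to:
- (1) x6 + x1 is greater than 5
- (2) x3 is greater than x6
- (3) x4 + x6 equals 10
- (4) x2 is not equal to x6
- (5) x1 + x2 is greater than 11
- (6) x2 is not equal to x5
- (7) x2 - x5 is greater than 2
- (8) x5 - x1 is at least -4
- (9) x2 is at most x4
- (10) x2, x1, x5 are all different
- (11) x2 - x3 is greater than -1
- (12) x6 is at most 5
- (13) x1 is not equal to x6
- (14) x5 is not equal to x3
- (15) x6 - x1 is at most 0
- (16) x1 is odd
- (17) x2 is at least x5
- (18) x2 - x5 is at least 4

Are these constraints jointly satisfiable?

Try x1 = 5, x2 = 7, x3 = 6, x4 = 7, x5 = 2, x6 = 3.
Check constraint 1: x6 + x1 = 8; constraint 3: x4 + x6 = 10; constraint 5: x1 + x2 = 12. The remaining constraints are straightforward to verify.

Satisfiable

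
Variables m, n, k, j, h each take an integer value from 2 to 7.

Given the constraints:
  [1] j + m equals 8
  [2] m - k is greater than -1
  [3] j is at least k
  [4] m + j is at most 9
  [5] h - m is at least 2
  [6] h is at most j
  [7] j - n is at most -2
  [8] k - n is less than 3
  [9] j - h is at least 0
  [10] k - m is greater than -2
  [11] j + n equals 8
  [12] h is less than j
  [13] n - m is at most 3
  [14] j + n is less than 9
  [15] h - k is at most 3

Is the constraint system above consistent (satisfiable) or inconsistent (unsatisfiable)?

Constraints 5, 7, 9, and 13 give h − m ≥ 2, m − n ≥ -3, n − j ≥ 2, j − h ≥ 0.
Adding all 4 inequalities: the left sides telescope to 0, and the right sides sum to 2 + (-3) + 2 + 0 = 1. So 0 ≥ 1, which is false.

Unsatisfiable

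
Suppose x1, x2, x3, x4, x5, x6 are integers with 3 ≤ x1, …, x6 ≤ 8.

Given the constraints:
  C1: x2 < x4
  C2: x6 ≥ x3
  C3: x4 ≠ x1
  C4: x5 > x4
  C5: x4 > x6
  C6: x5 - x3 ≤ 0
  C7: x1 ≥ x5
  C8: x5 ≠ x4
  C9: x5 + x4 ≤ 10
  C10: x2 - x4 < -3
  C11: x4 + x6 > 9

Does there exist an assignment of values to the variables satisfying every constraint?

Unsatisfiable

Constraints 2, 4, 5, and 6 give x3 ≤ x6, x6 < x4, x4 < x5, x5 ≤ x3. Chaining: x3 ≤ x6 < x4 < x5 ≤ x3, which forces x3 < x3 — impossible.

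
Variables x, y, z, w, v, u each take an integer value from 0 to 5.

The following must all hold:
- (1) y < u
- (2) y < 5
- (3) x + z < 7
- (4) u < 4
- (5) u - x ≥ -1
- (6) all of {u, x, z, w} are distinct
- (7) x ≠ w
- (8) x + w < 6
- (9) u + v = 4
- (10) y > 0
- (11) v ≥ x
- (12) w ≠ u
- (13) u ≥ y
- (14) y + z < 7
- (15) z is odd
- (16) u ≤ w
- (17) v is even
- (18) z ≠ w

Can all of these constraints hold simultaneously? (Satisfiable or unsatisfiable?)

The assignment x = 1, y = 1, z = 5, w = 4, v = 2, u = 2 works:
  constraint 3 holds since x + z = 6.
  constraint 5 holds since u - x = 1.
The rest check out directly.

Satisfiable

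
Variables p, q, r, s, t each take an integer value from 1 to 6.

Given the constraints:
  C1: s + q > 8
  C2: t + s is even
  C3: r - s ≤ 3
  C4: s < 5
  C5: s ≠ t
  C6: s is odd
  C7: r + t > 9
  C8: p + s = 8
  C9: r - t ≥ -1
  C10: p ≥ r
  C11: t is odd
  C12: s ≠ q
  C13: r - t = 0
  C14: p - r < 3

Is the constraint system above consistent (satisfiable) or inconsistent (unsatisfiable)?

Satisfiable

Setting (p, q, r, s, t) = (5, 6, 5, 3, 5) satisfies everything: constraint 1: s + q = 9; constraint 3: r - s = 2; constraint 7: r + t = 10, and the others follow.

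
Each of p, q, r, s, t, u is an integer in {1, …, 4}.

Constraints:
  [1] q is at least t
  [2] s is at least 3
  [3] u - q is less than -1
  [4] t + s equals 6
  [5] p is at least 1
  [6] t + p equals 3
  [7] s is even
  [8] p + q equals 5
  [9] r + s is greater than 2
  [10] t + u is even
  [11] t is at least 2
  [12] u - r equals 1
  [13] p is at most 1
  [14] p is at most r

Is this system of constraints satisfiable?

Satisfiable

The assignment p = 1, q = 4, r = 1, s = 4, t = 2, u = 2 works:
  constraint 3 holds since u - q = -2.
  constraint 4 holds since t + s = 6.
The rest check out directly.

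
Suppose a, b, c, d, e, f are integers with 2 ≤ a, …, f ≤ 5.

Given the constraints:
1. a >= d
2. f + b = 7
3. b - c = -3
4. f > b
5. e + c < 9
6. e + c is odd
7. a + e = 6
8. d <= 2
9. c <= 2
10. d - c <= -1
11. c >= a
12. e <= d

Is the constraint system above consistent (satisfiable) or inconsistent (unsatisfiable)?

Unsatisfiable

From constraints 9 and 11: a ≤ c ≤ 2. From constraints 8 and 12: e ≤ d ≤ 2. Hence a + e ≤ 4. But constraint 7 requires a + e = 6, and 6 > 4. Contradiction.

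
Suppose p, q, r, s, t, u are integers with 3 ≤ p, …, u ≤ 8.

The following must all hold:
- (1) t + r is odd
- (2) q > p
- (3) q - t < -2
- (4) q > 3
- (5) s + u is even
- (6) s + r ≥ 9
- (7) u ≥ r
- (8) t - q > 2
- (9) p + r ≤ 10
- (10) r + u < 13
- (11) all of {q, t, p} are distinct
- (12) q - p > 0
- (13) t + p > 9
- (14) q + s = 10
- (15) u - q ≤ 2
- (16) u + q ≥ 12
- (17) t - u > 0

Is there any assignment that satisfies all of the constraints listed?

Satisfiable

Take p = 3, q = 5, r = 5, s = 5, t = 8, u = 7. Then constraint 3: q - t = -3; constraint 6: s + r = 10, and every other listed constraint is also met.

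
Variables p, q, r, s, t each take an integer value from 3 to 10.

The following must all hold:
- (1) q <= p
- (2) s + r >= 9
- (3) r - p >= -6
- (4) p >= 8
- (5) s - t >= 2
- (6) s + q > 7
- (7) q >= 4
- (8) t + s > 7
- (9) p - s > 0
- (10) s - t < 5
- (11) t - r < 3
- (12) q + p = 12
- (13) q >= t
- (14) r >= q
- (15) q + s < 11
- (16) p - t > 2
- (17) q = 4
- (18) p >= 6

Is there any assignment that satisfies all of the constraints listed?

Satisfiable

Take p = 8, q = 4, r = 4, s = 6, t = 4. Then constraint 2: s + r = 10; constraint 3: r - p = -4; constraint 5: s - t = 2, and every other listed constraint is also met.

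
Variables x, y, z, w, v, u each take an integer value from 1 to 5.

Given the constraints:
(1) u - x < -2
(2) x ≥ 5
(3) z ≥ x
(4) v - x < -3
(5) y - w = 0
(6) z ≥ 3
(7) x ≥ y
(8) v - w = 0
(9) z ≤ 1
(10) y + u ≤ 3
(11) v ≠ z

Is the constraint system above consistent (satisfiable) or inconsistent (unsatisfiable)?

From constraints 2 and 3: z ≥ x and x ≥ 5, so z ≥ 5. From constraint 9: z ≤ 1. But 1 < 5, so no value of z works.

Unsatisfiable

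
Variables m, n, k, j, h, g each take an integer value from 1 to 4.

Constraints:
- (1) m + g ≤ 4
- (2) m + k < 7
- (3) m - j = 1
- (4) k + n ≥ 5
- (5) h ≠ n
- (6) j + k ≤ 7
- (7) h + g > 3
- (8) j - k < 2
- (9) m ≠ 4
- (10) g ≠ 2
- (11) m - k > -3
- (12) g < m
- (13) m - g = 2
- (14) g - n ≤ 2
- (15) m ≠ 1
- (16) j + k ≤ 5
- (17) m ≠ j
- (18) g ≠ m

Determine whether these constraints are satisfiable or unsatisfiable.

Setting (m, n, k, j, h, g) = (3, 2, 3, 2, 4, 1) satisfies everything: constraint 1: m + g = 4; constraint 2: m + k = 6, and the others follow.

Satisfiable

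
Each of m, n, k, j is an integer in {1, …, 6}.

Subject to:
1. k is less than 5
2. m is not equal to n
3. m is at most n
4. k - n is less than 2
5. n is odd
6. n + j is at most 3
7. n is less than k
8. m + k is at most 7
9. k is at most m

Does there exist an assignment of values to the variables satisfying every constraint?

Unsatisfiable

Constraints 3, 7, and 9 give k ≤ m, m ≤ n, n < k. Chaining: k ≤ m ≤ n < k, which forces k < k — impossible.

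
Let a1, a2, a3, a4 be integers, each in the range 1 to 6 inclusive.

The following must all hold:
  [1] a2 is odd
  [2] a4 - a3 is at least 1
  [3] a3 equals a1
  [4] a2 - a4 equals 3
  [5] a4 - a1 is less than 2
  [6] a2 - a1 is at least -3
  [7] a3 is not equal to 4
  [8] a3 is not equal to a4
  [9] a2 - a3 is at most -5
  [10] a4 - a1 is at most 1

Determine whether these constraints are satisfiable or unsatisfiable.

Unsatisfiable

Constraints 2, 6, 9, and 10 give a2 − a1 ≥ -3, a1 − a4 ≥ -1, a4 − a3 ≥ 1, a3 − a2 ≥ 5.
Adding all 4 inequalities: the left sides telescope to 0, and the right sides sum to (-3) + (-1) + 1 + 5 = 2. So 0 ≥ 2, which is false.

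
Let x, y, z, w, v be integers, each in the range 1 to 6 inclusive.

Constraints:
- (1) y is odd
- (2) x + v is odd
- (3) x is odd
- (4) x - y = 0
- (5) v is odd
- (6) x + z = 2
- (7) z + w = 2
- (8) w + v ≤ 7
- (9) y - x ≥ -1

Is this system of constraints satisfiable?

Constraint 3 makes x odd and constraint 5 makes v odd, so x + v must be even. Constraint 2 says x + v is odd — contradiction.

Unsatisfiable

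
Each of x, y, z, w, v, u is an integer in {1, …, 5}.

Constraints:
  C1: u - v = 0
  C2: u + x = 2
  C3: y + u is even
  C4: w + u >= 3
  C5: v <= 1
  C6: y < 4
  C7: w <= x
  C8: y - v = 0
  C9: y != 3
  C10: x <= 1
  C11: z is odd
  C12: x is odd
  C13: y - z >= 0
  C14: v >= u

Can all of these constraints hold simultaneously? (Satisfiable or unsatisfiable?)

From constraints 7 and 10: w ≤ x ≤ 1. From constraints 5 and 14: u ≤ v ≤ 1. Hence w + u ≤ 2. But constraint 4 requires w + u ≥ 3, and 3 > 2. Contradiction.

Unsatisfiable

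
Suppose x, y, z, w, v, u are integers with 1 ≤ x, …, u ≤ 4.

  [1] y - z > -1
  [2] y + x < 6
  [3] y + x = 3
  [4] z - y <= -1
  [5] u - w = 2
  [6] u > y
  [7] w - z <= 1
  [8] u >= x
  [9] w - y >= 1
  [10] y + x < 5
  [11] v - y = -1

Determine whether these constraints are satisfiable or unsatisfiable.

Constraints 4, 7, and 9 give z − w ≥ -1, w − y ≥ 1, y − z ≥ 1.
Adding all 3 inequalities: the left sides telescope to 0, and the right sides sum to (-1) + 1 + 1 = 1. So 0 ≥ 1, which is false.

Unsatisfiable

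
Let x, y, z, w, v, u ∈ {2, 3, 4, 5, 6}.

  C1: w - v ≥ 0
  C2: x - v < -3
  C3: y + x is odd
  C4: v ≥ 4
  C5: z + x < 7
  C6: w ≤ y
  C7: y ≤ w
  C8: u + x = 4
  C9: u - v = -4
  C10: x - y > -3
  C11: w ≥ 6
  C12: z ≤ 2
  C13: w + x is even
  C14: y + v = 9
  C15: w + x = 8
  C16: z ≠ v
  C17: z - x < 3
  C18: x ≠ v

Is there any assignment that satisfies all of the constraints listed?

From constraints 6 and 11: y ≥ w ≥ 6. From constraint 4: v ≥ 4. Hence y + v ≥ 10. But constraint 14 requires y + v = 9, and 9 < 10. Contradiction.

Unsatisfiable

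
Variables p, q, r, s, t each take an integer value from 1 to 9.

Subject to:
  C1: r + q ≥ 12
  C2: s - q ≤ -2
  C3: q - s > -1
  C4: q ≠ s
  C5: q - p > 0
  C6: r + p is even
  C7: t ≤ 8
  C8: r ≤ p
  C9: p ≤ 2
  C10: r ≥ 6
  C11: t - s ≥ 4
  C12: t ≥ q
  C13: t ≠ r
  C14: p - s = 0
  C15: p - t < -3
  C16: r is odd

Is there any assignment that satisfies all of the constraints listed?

Unsatisfiable

From constraints 8 and 9: r ≤ p ≤ 2. From constraints 7 and 12: q ≤ t ≤ 8. Hence r + q ≤ 10. But constraint 1 requires r + q ≥ 12, and 12 > 10. Contradiction.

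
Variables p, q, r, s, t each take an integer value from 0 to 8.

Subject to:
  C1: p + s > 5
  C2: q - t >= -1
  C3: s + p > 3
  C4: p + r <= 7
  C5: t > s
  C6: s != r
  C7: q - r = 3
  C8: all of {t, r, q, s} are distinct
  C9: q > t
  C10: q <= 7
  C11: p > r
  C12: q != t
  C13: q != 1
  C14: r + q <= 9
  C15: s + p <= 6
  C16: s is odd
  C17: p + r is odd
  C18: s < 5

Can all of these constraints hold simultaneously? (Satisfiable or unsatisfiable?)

Satisfiable

Take p = 5, q = 5, r = 2, s = 1, t = 4. Then constraint 1: p + s = 6; constraint 2: q - t = 1, and every other listed constraint is also met.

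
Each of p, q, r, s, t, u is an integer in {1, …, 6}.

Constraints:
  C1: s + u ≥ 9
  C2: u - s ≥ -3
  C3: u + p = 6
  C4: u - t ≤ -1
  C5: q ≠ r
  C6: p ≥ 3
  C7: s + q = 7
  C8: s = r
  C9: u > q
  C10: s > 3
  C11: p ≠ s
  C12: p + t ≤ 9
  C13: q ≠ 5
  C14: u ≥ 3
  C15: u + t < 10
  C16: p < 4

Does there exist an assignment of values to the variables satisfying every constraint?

Take p = 3, q = 1, r = 6, s = 6, t = 6, u = 3. Then constraint 1: s + u = 9; constraint 2: u - s = -3; constraint 3: u + p = 6, and every other listed constraint is also met.

Satisfiable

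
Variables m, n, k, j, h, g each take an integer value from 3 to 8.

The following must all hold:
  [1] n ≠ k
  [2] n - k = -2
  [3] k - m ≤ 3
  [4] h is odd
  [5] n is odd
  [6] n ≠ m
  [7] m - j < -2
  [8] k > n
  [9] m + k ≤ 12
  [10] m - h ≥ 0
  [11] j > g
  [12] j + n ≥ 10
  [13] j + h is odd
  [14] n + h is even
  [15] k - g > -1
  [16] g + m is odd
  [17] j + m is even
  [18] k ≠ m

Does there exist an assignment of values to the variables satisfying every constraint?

The assignment m = 4, n = 5, k = 7, j = 8, h = 3, g = 5 works:
  constraint 2 holds since n - k = -2.
  constraint 3 holds since k - m = 3.
  constraint 7 holds since m - j = -4.
The rest check out directly.

Satisfiable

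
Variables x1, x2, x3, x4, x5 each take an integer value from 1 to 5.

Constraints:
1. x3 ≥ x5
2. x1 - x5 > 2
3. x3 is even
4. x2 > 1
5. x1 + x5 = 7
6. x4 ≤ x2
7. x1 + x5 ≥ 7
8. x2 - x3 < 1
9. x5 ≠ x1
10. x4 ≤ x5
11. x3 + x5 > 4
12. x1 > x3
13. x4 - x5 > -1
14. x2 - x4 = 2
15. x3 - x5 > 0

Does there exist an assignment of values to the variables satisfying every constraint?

Satisfiable

One satisfying assignment is x1 = 5, x2 = 4, x3 = 4, x4 = 2, x5 = 2.
For the less obvious constraints — constraint 2: x1 - x5 = 3; constraint 5: x1 + x5 = 7; constraint 7: x1 + x5 = 7 — and the others hold by inspection.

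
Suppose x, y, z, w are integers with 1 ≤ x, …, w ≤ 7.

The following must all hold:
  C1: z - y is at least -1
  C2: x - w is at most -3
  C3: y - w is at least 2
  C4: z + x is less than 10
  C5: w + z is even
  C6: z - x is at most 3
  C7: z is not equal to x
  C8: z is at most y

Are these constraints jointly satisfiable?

Constraints 1, 2, 3, and 6 give y − w ≥ 2, w − x ≥ 3, x − z ≥ -3, z − y ≥ -1.
Adding all 4 inequalities: the left sides telescope to 0, and the right sides sum to 2 + 3 + (-3) + (-1) = 1. So 0 ≥ 1, which is false.

Unsatisfiable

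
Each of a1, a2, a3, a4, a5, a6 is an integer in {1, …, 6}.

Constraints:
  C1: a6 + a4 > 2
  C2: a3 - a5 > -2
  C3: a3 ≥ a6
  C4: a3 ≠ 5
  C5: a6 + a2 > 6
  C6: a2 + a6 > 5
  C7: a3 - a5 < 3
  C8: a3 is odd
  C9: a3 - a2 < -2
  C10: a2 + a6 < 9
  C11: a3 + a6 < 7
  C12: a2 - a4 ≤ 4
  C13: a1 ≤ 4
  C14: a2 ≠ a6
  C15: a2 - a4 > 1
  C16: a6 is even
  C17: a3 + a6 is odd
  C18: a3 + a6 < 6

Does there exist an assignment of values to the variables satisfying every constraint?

Satisfiable

Try a1 = 4, a2 = 6, a3 = 3, a4 = 3, a5 = 2, a6 = 2.
Check constraint 1: a6 + a4 = 5; constraint 2: a3 - a5 = 1; constraint 5: a6 + a2 = 8. The remaining constraints are straightforward to verify.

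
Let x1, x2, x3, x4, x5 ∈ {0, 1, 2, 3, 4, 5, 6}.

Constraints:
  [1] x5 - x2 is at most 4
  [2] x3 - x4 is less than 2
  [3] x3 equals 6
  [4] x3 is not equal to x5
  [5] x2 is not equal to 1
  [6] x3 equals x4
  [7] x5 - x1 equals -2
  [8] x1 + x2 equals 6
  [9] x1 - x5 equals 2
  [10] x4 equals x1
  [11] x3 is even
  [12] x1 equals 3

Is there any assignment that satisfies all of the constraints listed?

Constraint 3 fixes x3 = 6 and constraint 12 fixes x1 = 3. Constraints 6 and 10 give x3 = x4 = x1, so x3 = x1. But 6 ≠ 3 — contradiction.

Unsatisfiable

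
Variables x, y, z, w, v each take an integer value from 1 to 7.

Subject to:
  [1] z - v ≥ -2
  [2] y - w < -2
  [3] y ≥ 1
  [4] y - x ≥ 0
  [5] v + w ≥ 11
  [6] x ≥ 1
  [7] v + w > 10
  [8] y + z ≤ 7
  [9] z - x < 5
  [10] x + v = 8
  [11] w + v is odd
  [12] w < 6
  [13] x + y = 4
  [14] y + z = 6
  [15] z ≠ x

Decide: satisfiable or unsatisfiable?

Setting (x, y, z, w, v) = (2, 2, 4, 5, 6) satisfies everything: constraint 1: z - v = -2; constraint 2: y - w = -3; constraint 4: y - x = 0, and the others follow.

Satisfiable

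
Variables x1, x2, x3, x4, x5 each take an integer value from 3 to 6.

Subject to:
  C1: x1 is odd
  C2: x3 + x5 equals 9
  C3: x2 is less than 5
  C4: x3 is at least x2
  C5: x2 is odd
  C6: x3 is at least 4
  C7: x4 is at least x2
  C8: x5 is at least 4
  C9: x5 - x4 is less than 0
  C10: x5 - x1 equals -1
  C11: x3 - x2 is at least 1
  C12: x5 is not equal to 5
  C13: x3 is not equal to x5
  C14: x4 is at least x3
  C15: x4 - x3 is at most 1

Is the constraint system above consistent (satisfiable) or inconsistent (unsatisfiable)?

Satisfiable

One satisfying assignment is x1 = 5, x2 = 3, x3 = 5, x4 = 6, x5 = 4.
For the less obvious constraints — constraint 2: x3 + x5 = 9; constraint 9: x5 - x4 = -2 — and the others hold by inspection.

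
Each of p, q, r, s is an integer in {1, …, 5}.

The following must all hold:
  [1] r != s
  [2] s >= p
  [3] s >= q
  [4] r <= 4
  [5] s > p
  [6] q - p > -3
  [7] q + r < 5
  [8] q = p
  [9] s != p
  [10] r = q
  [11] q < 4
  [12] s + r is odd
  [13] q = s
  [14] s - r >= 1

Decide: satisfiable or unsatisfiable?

Unsatisfiable

From constraints 10 and 13, r = q = s, so r = s. But constraint 1 says r ≠ s. Contradiction.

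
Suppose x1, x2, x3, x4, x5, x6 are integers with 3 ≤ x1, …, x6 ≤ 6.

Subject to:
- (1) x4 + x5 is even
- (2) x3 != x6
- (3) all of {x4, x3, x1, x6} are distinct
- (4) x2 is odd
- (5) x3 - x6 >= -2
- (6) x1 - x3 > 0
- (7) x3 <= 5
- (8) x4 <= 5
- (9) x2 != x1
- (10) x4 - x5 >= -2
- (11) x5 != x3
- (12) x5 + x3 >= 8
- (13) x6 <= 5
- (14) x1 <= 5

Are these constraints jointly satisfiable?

Unsatisfiable

Constraints 7, 8, 13, and 14 confine each of x4, x3, x1, x6 to the 3 values {3, …, 5} (the domain already gives each ≥ 3).
Constraint 3 requires all 4 of them to be distinct, but only 3 values are available — impossible by the pigeonhole principle.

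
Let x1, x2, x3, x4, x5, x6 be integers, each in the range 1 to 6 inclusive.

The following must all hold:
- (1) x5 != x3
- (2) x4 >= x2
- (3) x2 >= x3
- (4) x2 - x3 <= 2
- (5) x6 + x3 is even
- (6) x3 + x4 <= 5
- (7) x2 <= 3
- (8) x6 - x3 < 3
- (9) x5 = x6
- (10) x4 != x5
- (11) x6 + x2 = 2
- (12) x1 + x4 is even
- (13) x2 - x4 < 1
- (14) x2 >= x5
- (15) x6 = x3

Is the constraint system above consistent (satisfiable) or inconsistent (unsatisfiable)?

From constraints 9 and 15, x5 = x6 = x3, so x5 = x3. But constraint 1 says x5 ≠ x3. Contradiction.

Unsatisfiable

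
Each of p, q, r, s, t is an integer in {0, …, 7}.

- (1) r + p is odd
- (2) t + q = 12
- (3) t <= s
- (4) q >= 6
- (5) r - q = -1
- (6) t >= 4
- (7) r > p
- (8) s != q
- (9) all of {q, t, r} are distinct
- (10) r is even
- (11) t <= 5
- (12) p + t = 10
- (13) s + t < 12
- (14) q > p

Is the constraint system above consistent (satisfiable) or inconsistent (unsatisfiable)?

The assignment p = 5, q = 7, r = 6, s = 6, t = 5 works:
  constraint 2 holds since t + q = 12.
  constraint 5 holds since r - q = -1.
The rest check out directly.

Satisfiable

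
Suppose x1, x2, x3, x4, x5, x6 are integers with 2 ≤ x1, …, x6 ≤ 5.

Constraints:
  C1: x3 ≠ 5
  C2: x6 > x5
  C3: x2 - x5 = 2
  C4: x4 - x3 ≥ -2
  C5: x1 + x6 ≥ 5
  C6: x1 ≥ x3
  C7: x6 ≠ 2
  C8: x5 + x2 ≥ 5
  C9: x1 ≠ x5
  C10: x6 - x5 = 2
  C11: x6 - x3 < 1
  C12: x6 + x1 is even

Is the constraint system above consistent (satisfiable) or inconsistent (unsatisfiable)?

Satisfiable

Take x1 = 4, x2 = 4, x3 = 4, x4 = 2, x5 = 2, x6 = 4. Then constraint 3: x2 - x5 = 2; constraint 4: x4 - x3 = -2; constraint 5: x1 + x6 = 8, and every other listed constraint is also met.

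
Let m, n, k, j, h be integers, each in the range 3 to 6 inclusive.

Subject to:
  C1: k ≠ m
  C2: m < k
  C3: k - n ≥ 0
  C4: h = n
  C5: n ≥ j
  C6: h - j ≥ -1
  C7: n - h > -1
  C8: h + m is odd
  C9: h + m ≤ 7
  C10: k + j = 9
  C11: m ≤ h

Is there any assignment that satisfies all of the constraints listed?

One satisfying assignment is m = 3, n = 4, k = 6, j = 3, h = 4.
For the less obvious constraints — constraint 3: k - n = 2; constraint 6: h - j = 1; constraint 7: n - h = 0 — and the others hold by inspection.

Satisfiable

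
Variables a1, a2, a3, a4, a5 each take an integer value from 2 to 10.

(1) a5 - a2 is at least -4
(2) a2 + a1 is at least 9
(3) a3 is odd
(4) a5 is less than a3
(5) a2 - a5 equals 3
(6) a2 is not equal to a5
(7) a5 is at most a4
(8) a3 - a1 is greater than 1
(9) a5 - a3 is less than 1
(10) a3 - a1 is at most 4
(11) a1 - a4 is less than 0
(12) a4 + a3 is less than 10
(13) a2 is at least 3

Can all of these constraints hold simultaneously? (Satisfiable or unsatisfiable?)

Try a1 = 3, a2 = 7, a3 = 5, a4 = 4, a5 = 4.
Check constraint 1: a5 - a2 = -3; constraint 2: a2 + a1 = 10. The remaining constraints are straightforward to verify.

Satisfiable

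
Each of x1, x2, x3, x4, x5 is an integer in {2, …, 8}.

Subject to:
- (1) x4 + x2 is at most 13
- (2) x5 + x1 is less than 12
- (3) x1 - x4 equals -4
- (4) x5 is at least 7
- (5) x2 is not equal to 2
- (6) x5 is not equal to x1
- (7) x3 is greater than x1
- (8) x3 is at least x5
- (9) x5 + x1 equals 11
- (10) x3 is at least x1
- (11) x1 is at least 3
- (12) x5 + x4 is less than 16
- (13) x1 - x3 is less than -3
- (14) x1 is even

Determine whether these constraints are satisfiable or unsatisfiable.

Satisfiable

The assignment x1 = 4, x2 = 5, x3 = 8, x4 = 8, x5 = 7 works:
  constraint 1 holds since x4 + x2 = 13.
  constraint 2 holds since x5 + x1 = 11.
The rest check out directly.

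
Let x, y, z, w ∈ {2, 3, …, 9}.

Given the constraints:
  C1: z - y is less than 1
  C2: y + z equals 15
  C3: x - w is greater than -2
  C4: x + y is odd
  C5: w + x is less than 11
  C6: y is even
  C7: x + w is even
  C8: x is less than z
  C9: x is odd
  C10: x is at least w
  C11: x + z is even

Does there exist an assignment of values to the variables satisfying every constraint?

Try x = 5, y = 8, z = 7, w = 5.
Check constraint 1: z - y = -1; constraint 2: y + z = 15; constraint 3: x - w = 0. The remaining constraints are straightforward to verify.

Satisfiable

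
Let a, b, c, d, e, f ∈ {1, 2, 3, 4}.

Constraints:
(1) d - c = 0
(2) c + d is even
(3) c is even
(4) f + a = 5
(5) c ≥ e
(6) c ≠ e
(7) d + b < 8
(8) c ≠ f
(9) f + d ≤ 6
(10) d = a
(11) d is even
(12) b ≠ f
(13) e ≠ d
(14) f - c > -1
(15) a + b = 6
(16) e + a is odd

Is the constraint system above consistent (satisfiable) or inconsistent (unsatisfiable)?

Setting (a, b, c, d, e, f) = (2, 4, 2, 2, 1, 3) satisfies everything: constraint 1: d - c = 0; constraint 4: f + a = 5, and the others follow.

Satisfiable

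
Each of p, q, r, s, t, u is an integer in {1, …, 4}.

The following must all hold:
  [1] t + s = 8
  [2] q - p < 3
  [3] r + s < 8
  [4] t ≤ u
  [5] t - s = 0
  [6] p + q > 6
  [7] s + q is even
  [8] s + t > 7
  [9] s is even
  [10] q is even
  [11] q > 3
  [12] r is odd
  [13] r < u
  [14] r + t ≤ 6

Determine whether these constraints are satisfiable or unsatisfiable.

One satisfying assignment is p = 4, q = 4, r = 1, s = 4, t = 4, u = 4.
For the less obvious constraints — constraint 1: t + s = 8; constraint 2: q - p = 0 — and the others hold by inspection.

Satisfiable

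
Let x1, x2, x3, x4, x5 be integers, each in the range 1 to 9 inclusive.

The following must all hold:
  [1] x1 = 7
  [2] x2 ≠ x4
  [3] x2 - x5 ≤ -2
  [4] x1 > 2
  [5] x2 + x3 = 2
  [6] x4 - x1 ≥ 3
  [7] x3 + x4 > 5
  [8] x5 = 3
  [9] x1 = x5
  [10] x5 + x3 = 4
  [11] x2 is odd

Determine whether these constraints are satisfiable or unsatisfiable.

Constraint 1 fixes x1 = 7 and constraint 8 fixes x5 = 3, but constraint 9 requires x1 = x5. Since 7 ≠ 3, contradiction.

Unsatisfiable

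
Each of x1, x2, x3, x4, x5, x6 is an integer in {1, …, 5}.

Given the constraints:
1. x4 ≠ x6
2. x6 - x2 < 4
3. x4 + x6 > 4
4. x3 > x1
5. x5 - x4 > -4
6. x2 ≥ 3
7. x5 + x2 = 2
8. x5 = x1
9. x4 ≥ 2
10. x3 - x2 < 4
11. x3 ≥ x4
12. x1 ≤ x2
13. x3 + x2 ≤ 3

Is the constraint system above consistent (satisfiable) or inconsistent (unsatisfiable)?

Unsatisfiable

From constraints 9 and 11: x3 ≥ x4 ≥ 2. From constraint 6: x2 ≥ 3. Hence x3 + x2 ≥ 5. But constraint 13 requires x3 + x2 ≤ 3, and 3 < 5. Contradiction.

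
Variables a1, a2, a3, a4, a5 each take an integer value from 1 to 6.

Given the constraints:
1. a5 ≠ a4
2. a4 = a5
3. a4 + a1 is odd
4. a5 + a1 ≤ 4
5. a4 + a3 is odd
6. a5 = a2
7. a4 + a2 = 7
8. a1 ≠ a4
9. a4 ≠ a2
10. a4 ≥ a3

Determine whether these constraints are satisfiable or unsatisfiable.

From constraints 2 and 6, a4 = a5 = a2, so a4 = a2. But constraint 9 says a4 ≠ a2. Contradiction.

Unsatisfiable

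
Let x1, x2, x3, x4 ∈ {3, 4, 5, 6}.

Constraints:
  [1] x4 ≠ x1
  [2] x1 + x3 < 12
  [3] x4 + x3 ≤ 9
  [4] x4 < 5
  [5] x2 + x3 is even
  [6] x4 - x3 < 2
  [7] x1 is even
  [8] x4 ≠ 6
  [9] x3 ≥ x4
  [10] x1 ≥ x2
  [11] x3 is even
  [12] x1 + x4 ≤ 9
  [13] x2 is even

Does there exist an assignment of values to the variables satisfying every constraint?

Satisfiable

Setting (x1, x2, x3, x4) = (6, 6, 4, 3) satisfies everything: constraint 2: x1 + x3 = 10; constraint 3: x4 + x3 = 7; constraint 6: x4 - x3 = -1, and the others follow.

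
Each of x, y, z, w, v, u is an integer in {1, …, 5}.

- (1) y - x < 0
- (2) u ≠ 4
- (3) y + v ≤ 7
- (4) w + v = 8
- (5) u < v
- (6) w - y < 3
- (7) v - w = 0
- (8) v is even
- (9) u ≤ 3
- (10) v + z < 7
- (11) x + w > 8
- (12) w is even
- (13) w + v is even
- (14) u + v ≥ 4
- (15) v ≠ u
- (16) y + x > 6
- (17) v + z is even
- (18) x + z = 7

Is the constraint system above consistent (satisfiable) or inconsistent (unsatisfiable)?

Try x = 5, y = 2, z = 2, w = 4, v = 4, u = 3.
Check constraint 1: y - x = -3; constraint 3: y + v = 6; constraint 4: w + v = 8. The remaining constraints are straightforward to verify.

Satisfiable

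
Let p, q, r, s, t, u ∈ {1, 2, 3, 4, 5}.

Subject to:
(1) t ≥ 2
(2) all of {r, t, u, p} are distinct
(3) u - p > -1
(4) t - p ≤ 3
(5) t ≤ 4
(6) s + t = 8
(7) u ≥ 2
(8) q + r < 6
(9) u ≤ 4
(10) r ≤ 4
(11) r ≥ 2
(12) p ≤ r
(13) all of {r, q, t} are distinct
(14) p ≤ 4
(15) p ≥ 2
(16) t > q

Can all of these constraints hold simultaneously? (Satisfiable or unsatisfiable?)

Unsatisfiable

Constraints 1, 5, 7, 9, 10, 11, 14, and 15 confine each of r, t, u, p to the 3 values {2, …, 4}.
Constraint 2 requires all 4 of them to be distinct, but only 3 values are available — impossible by the pigeonhole principle.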